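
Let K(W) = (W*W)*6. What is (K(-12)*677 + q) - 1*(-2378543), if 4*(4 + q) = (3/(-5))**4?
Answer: 7408667581/2500 ≈ 2.9635e+6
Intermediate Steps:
K(W) = 6*W**2 (K(W) = W**2*6 = 6*W**2)
q = -9919/2500 (q = -4 + (3/(-5))**4/4 = -4 + (3*(-1/5))**4/4 = -4 + (-3/5)**4/4 = -4 + (1/4)*(81/625) = -4 + 81/2500 = -9919/2500 ≈ -3.9676)
(K(-12)*677 + q) - 1*(-2378543) = ((6*(-12)**2)*677 - 9919/2500) - 1*(-2378543) = ((6*144)*677 - 9919/2500) + 2378543 = (864*677 - 9919/2500) + 2378543 = (584928 - 9919/2500) + 2378543 = 1462310081/2500 + 2378543 = 7408667581/2500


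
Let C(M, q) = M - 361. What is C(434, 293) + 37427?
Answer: 37500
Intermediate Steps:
C(M, q) = -361 + M
C(434, 293) + 37427 = (-361 + 434) + 37427 = 73 + 37427 = 37500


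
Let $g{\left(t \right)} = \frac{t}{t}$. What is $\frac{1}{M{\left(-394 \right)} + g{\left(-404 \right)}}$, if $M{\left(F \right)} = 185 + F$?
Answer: $- \frac{1}{208} \approx -0.0048077$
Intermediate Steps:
$g{\left(t \right)} = 1$
$\frac{1}{M{\left(-394 \right)} + g{\left(-404 \right)}} = \frac{1}{\left(185 - 394\right) + 1} = \frac{1}{-209 + 1} = \frac{1}{-208} = - \frac{1}{208}$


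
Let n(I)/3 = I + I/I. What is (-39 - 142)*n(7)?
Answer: -4344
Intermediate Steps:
n(I) = 3 + 3*I (n(I) = 3*(I + I/I) = 3*(I + 1) = 3*(1 + I) = 3 + 3*I)
(-39 - 142)*n(7) = (-39 - 142)*(3 + 3*7) = -181*(3 + 21) = -181*24 = -4344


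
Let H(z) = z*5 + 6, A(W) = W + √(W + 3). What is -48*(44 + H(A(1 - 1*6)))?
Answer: -1200 - 240*I*√2 ≈ -1200.0 - 339.41*I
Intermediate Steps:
A(W) = W + √(3 + W)
H(z) = 6 + 5*z (H(z) = 5*z + 6 = 6 + 5*z)
-48*(44 + H(A(1 - 1*6))) = -48*(44 + (6 + 5*((1 - 1*6) + √(3 + (1 - 1*6))))) = -48*(44 + (6 + 5*((1 - 6) + √(3 + (1 - 6))))) = -48*(44 + (6 + 5*(-5 + √(3 - 5)))) = -48*(44 + (6 + 5*(-5 + √(-2)))) = -48*(44 + (6 + 5*(-5 + I*√2))) = -48*(44 + (6 + (-25 + 5*I*√2))) = -48*(44 + (-19 + 5*I*√2)) = -48*(25 + 5*I*√2) = -1200 - 240*I*√2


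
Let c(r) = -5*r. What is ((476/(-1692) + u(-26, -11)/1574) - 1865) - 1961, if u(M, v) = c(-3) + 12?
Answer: -2547534337/665802 ≈ -3826.3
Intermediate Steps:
u(M, v) = 27 (u(M, v) = -5*(-3) + 12 = 15 + 12 = 27)
((476/(-1692) + u(-26, -11)/1574) - 1865) - 1961 = ((476/(-1692) + 27/1574) - 1865) - 1961 = ((476*(-1/1692) + 27*(1/1574)) - 1865) - 1961 = ((-119/423 + 27/1574) - 1865) - 1961 = (-175885/665802 - 1865) - 1961 = -1241896615/665802 - 1961 = -2547534337/665802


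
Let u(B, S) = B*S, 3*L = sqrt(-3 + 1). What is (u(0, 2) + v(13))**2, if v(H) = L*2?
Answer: -8/9 ≈ -0.88889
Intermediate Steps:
L = I*sqrt(2)/3 (L = sqrt(-3 + 1)/3 = sqrt(-2)/3 = (I*sqrt(2))/3 = I*sqrt(2)/3 ≈ 0.4714*I)
v(H) = 2*I*sqrt(2)/3 (v(H) = (I*sqrt(2)/3)*2 = 2*I*sqrt(2)/3)
(u(0, 2) + v(13))**2 = (0*2 + 2*I*sqrt(2)/3)**2 = (0 + 2*I*sqrt(2)/3)**2 = (2*I*sqrt(2)/3)**2 = -8/9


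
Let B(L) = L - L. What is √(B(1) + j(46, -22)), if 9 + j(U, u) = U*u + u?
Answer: I*√1043 ≈ 32.296*I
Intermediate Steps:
j(U, u) = -9 + u + U*u (j(U, u) = -9 + (U*u + u) = -9 + (u + U*u) = -9 + u + U*u)
B(L) = 0
√(B(1) + j(46, -22)) = √(0 + (-9 - 22 + 46*(-22))) = √(0 + (-9 - 22 - 1012)) = √(0 - 1043) = √(-1043) = I*√1043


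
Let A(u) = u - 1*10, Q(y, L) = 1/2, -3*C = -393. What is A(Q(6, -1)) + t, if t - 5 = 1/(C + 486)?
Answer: -5551/1234 ≈ -4.4984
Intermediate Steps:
C = 131 (C = -1/3*(-393) = 131)
Q(y, L) = 1/2
A(u) = -10 + u (A(u) = u - 10 = -10 + u)
t = 3086/617 (t = 5 + 1/(131 + 486) = 5 + 1/617 = 3086/617 ≈ 5.0016)
A(Q(6, -1)) + t = (-10 + 1/2) + 3086/617 = -19/2 + 3086/617 = -5551/1234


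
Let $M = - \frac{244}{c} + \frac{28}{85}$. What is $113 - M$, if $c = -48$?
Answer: $\frac{109739}{1020} \approx 107.59$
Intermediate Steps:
$M = \frac{5521}{1020}$ ($M = - \frac{244}{-48} + \frac{28}{85} = \left(-244\right) \left(- \frac{1}{48}\right) + 28 \cdot \frac{1}{85} = \frac{61}{12} + \frac{28}{85} = \frac{5521}{1020} \approx 5.4127$)
$113 - M = 113 - \frac{5521}{1020} = \frac{109739}{1020}$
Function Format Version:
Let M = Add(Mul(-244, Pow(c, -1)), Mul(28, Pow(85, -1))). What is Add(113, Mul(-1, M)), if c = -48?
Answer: Rational(109739, 1020) ≈ 107.59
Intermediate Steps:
M = Rational(5521, 1020) (M = Add(Mul(-244, Pow(-48, -1)), Mul(28, Pow(85, -1))) = Add(Mul(-244, Rational(-1, 48)), Mul(28, Rational(1, 85))) = Add(Rational(61, 12), Rational(28, 85)) = Rational(5521, 1020) ≈ 5.4127)
Add(113, Mul(-1, M)) = Add(113, Mul(-1, Rational(5521, 1020))) = Add(113, Rational(-5521, 1020)) = Rational(109739, 1020)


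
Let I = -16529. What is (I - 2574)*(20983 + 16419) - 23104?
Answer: -714513510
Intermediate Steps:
(I - 2574)*(20983 + 16419) - 23104 = (-16529 - 2574)*(20983 + 16419) - 23104 = -19103*37402 - 23104 = -714490406 - 23104 = -714513510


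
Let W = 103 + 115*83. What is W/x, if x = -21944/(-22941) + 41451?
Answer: 221334768/950949335 ≈ 0.23275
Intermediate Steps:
x = 950949335/22941 (x = -21944*(-1/22941) + 41451 = 21944/22941 + 41451 = 950949335/22941 ≈ 41452.)
W = 9648 (W = 103 + 9545 = 9648)
W/x = 9648/(950949335/22941) = 9648*(22941/950949335) = 221334768/950949335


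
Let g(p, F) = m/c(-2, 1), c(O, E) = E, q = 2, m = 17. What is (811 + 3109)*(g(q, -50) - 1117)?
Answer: -4312000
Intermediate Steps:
g(p, F) = 17 (g(p, F) = 17/1 = 17*1 = 17)
(811 + 3109)*(g(q, -50) - 1117) = (811 + 3109)*(17 - 1117) = 3920*(-1100) = -4312000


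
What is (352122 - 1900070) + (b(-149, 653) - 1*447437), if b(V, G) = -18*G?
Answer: -2007139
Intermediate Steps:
(352122 - 1900070) + (b(-149, 653) - 1*447437) = (352122 - 1900070) + (-18*653 - 1*447437) = -1547948 + (-11754 - 447437) = -1547948 - 459191 = -2007139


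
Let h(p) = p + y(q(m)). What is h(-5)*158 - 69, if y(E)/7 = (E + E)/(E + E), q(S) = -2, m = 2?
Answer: 247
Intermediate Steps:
y(E) = 7 (y(E) = 7*((E + E)/(E + E)) = 7*((2*E)/((2*E))) = 7*((2*E)*(1/(2*E))) = 7*1 = 7)
h(p) = 7 + p (h(p) = p + 7 = 7 + p)
h(-5)*158 - 69 = (7 - 5)*158 - 69 = 2*158 - 69 = 316 - 69 = 247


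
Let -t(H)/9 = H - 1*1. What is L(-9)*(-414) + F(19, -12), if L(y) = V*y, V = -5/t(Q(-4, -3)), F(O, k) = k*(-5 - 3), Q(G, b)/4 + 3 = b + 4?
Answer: -134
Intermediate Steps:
Q(G, b) = 4 + 4*b (Q(G, b) = -12 + 4*(b + 4) = -12 + 4*(4 + b) = -12 + (16 + 4*b) = 4 + 4*b)
t(H) = 9 - 9*H (t(H) = -9*(H - 1*1) = -9*(H - 1) = -9*(-1 + H) = 9 - 9*H)
F(O, k) = -8*k (F(O, k) = k*(-8) = -8*k)
V = -5/81 (V = -5/(9 - 9*(4 + 4*(-3))) = -5/(9 - 9*(4 - 12)) = -5/(9 - 9*(-8)) = -5/(9 + 72) = -5/81 ≈ -0.061728)
L(y) = -5*y/81
L(-9)*(-414) + F(19, -12) = -5/81*(-9)*(-414) - 8*(-12) = (5/9)*(-414) + 96 = -230 + 96 = -134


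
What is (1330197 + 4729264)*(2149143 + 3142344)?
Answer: 32063559108507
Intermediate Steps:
(1330197 + 4729264)*(2149143 + 3142344) = 6059461*5291487 = 32063559108507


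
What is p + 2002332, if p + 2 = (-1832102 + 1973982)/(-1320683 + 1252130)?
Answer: 137265586610/68553 ≈ 2.0023e+6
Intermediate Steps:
p = -278986/68553 (p = -2 + (-1832102 + 1973982)/(-1320683 + 1252130) = -2 + 141880/(-68553) = -2 + 141880*(-1/68553) = -2 - 141880/68553 = -278986/68553 ≈ -4.0696)
p + 2002332 = -278986/68553 + 2002332 = 137265586610/68553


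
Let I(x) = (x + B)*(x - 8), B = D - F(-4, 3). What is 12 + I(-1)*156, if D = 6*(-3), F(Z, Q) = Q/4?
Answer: 27741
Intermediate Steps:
F(Z, Q) = Q/4 (F(Z, Q) = Q*(¼) = Q/4)
D = -18
B = -75/4 (B = -18 - 3/4 = -18 - 1*¾ = -18 - ¾ = -75/4 ≈ -18.750)
I(x) = (-8 + x)*(-75/4 + x) (I(x) = (x - 75/4)*(x - 8) = (-75/4 + x)*(-8 + x) = (-8 + x)*(-75/4 + x))
12 + I(-1)*156 = 12 + (150 + (-1)² - 107/4*(-1))*156 = 12 + (150 + 1 + 107/4)*156 = 12 + (711/4)*156 = 12 + 27729 = 27741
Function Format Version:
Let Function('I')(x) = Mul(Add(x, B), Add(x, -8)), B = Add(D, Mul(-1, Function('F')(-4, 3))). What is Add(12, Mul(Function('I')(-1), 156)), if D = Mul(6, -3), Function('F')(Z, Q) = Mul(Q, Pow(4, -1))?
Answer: 27741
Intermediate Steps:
Function('F')(Z, Q) = Mul(Rational(1, 4), Q) (Function('F')(Z, Q) = Mul(Q, Rational(1, 4)) = Mul(Rational(1, 4), Q))
D = -18
B = Rational(-75, 4) (B = Add(-18, Mul(-1, Mul(Rational(1, 4), 3))) = Add(-18, Mul(-1, Rational(3, 4))) = Add(-18, Rational(-3, 4)) = Rational(-75, 4) ≈ -18.750)
Function('I')(x) = Mul(Add(-8, x), Add(Rational(-75, 4), x)) (Function('I')(x) = Mul(Add(x, Rational(-75, 4)), Add(x, -8)) = Mul(Add(Rational(-75, 4), x), Add(-8, x)) = Mul(Add(-8, x), Add(Rational(-75, 4), x)))
Add(12, Mul(Function('I')(-1), 156)) = Add(12, Mul(Add(150, Pow(-1, 2), Mul(Rational(-107, 4), -1)), 156)) = Add(12, Mul(Add(150, 1, Rational(107, 4)), 156)) = Add(12, Mul(Rational(711, 4), 156)) = Add(12, 27729) = 27741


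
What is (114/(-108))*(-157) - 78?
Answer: 1579/18 ≈ 87.722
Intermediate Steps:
(114/(-108))*(-157) - 78 = (114*(-1/108))*(-157) - 78 = -19/18*(-157) - 78 = 2983/18 - 78 = 1579/18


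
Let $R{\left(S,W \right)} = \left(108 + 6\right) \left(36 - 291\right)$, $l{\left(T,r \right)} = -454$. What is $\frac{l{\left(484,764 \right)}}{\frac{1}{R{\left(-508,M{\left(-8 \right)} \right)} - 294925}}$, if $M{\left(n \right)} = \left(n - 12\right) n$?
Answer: $147093730$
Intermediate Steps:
$M{\left(n \right)} = n \left(-12 + n\right)$ ($M{\left(n \right)} = \left(-12 + n\right) n = n \left(-12 + n\right)$)
$R{\left(S,W \right)} = -29070$ ($R{\left(S,W \right)} = 114 \left(-255\right) = -29070$)
$\frac{l{\left(484,764 \right)}}{\frac{1}{R{\left(-508,M{\left(-8 \right)} \right)} - 294925}} = - \frac{454}{\frac{1}{-29070 - 294925}} = - \frac{454}{\frac{1}{-323995}} = - \frac{454}{- \frac{1}{323995}} = \left(-454\right) \left(-323995\right) = 147093730$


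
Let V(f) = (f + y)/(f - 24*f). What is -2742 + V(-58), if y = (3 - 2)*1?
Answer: -3657885/1334 ≈ -2742.0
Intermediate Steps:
y = 1 (y = 1*1 = 1)
V(f) = -(1 + f)/(23*f) (V(f) = (f + 1)/(f - 24*f) = (1 + f)/((-23*f)) = (1 + f)*(-1/(23*f)) = -(1 + f)/(23*f))
-2742 + V(-58) = -2742 + (1/23)*(-1 - 1*(-58))/(-58) = -2742 + (1/23)*(-1/58)*(-1 + 58) = -2742 + (1/23)*(-1/58)*57 = -2742 - 57/1334 = -3657885/1334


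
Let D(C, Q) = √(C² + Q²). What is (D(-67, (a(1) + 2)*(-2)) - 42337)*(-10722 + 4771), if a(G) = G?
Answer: 251947487 - 29755*√181 ≈ 2.5155e+8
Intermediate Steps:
(D(-67, (a(1) + 2)*(-2)) - 42337)*(-10722 + 4771) = (√((-67)² + ((1 + 2)*(-2))²) - 42337)*(-10722 + 4771) = (√(4489 + (3*(-2))²) - 42337)*(-5951) = (√(4489 + (-6)²) - 42337)*(-5951) = (√(4489 + 36) - 42337)*(-5951) = (√4525 - 42337)*(-5951) = (5*√181 - 42337)*(-5951) = (-42337 + 5*√181)*(-5951) = 251947487 - 29755*√181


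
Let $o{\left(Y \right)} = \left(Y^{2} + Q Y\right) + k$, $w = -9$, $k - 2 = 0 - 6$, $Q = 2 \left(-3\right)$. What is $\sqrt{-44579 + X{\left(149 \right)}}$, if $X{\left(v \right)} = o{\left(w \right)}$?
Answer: $4 i \sqrt{2778} \approx 210.83 i$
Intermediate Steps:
$Q = -6$
$k = -4$ ($k = 2 + \left(0 - 6\right) = 2 - 6 = -4$)
$o{\left(Y \right)} = -4 + Y^{2} - 6 Y$ ($o{\left(Y \right)} = \left(Y^{2} - 6 Y\right) - 4 = -4 + Y^{2} - 6 Y$)
$X{\left(v \right)} = 131$ ($X{\left(v \right)} = -4 + \left(-9\right)^{2} - -54 = -4 + 81 + 54 = 131$)
$\sqrt{-44579 + X{\left(149 \right)}} = \sqrt{-44579 + 131} = \sqrt{-44448} = 4 i \sqrt{2778}$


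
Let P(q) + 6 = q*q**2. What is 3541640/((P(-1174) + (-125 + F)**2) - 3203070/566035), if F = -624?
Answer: -400938439480/183116288668617 ≈ -0.0021895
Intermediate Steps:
P(q) = -6 + q**3 (P(q) = -6 + q*q**2 = -6 + q**3)
3541640/((P(-1174) + (-125 + F)**2) - 3203070/566035) = 3541640/(((-6 + (-1174)**3) + (-125 - 624)**2) - 3203070/566035) = 3541640/(((-6 - 1618096024) + (-749)**2) - 3203070/566035) = 3541640/((-1618096030 + 561001) - 1*640614/113207) = 3541640/(-1617535029 - 640614/113207) = 3541640/(-183116288668617/113207) = 3541640*(-113207/183116288668617) = -400938439480/183116288668617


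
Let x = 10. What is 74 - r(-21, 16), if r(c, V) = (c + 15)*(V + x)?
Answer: 230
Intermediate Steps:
r(c, V) = (10 + V)*(15 + c) (r(c, V) = (c + 15)*(V + 10) = (15 + c)*(10 + V) = (10 + V)*(15 + c))
74 - r(-21, 16) = 74 - (150 + 10*(-21) + 15*16 + 16*(-21)) = 74 - (150 - 210 + 240 - 336) = 74 - 1*(-156) = 74 + 156 = 230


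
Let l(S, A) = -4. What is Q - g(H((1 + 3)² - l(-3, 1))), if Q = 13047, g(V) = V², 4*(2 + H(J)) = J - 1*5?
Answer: 208703/16 ≈ 13044.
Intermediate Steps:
H(J) = -13/4 + J/4 (H(J) = -2 + (J - 1*5)/4 = -2 + (J - 5)/4 = -2 + (-5 + J)/4 = -2 + (-5/4 + J/4) = -13/4 + J/4)
Q - g(H((1 + 3)² - l(-3, 1))) = 13047 - (-13/4 + ((1 + 3)² - 1*(-4))/4)² = 13047 - (-13/4 + (4² + 4)/4)² = 13047 - (-13/4 + (16 + 4)/4)² = 13047 - (-13/4 + (¼)*20)² = 13047 - (-13/4 + 5)² = 13047 - (7/4)² = 13047 - 1*49/16 = 13047 - 49/16 = 208703/16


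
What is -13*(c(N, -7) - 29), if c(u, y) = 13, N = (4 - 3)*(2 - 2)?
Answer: 208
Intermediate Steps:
N = 0 (N = 1*0 = 0)
-13*(c(N, -7) - 29) = -13*(13 - 29) = -13*(-16) = 208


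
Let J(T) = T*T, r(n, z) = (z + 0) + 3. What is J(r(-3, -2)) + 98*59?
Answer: 5783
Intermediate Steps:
r(n, z) = 3 + z (r(n, z) = z + 3 = 3 + z)
J(T) = T²
J(r(-3, -2)) + 98*59 = (3 - 2)² + 98*59 = 1² + 5782 = 1 + 5782 = 5783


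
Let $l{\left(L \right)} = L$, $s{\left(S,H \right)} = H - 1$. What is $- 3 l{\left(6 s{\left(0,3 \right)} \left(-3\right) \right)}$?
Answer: $108$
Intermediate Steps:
$s{\left(S,H \right)} = -1 + H$
$- 3 l{\left(6 s{\left(0,3 \right)} \left(-3\right) \right)} = - 3 \cdot 6 \left(-1 + 3\right) \left(-3\right) = - 3 \cdot 6 \cdot 2 \left(-3\right) = - 3 \cdot 12 \left(-3\right) = \left(-3\right) \left(-36\right) = 108$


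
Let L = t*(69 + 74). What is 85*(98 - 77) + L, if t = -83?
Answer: -10084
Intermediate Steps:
L = -11869 (L = -83*(69 + 74) = -83*143 = -11869)
85*(98 - 77) + L = 85*(98 - 77) - 11869 = 85*21 - 11869 = 1785 - 11869 = -10084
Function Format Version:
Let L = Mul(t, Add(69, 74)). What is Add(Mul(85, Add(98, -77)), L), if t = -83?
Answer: -10084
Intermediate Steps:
L = -11869 (L = Mul(-83, Add(69, 74)) = Mul(-83, 143) = -11869)
Add(Mul(85, Add(98, -77)), L) = Add(Mul(85, Add(98, -77)), -11869) = Add(Mul(85, 21), -11869) = Add(1785, -11869) = -10084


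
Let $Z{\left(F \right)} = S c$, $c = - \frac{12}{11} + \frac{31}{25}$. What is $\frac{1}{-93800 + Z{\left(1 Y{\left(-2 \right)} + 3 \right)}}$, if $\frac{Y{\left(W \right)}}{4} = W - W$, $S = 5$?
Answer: $- \frac{55}{5158959} \approx -1.0661 \cdot 10^{-5}$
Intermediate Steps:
$Y{\left(W \right)} = 0$ ($Y{\left(W \right)} = 4 \left(W - W\right) = 4 \cdot 0 = 0$)
$c = \frac{41}{275}$ ($c = \left(-12\right) \frac{1}{11} + 31 \cdot \frac{1}{25} = - \frac{12}{11} + \frac{31}{25} = \frac{41}{275} \approx 0.14909$)
$Z{\left(F \right)} = \frac{41}{55}$ ($Z{\left(F \right)} = 5 \cdot \frac{41}{275} = \frac{41}{55}$)
$\frac{1}{-93800 + Z{\left(1 Y{\left(-2 \right)} + 3 \right)}} = \frac{1}{-93800 + \frac{41}{55}} = \frac{1}{- \frac{5158959}{55}} = - \frac{55}{5158959}$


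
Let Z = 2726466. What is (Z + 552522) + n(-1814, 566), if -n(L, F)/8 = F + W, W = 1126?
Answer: 3265452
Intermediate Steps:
n(L, F) = -9008 - 8*F (n(L, F) = -8*(F + 1126) = -8*(1126 + F) = -9008 - 8*F)
(Z + 552522) + n(-1814, 566) = (2726466 + 552522) + (-9008 - 8*566) = 3278988 + (-9008 - 4528) = 3278988 - 13536 = 3265452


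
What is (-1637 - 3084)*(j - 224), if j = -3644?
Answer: 18260828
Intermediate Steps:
(-1637 - 3084)*(j - 224) = (-1637 - 3084)*(-3644 - 224) = -4721*(-3868) = 18260828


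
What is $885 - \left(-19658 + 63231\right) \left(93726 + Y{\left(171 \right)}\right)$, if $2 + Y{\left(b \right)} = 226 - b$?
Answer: $-4086231482$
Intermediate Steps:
$Y{\left(b \right)} = 224 - b$ ($Y{\left(b \right)} = -2 - \left(-226 + b\right) = 224 - b$)
$885 - \left(-19658 + 63231\right) \left(93726 + Y{\left(171 \right)}\right) = 885 - \left(-19658 + 63231\right) \left(93726 + \left(224 - 171\right)\right) = 885 - 43573 \left(93726 + \left(224 - 171\right)\right) = 885 - 43573 \left(93726 + 53\right) = 885 - 43573 \cdot 93779 = 885 - 4086232367 = -4086231482$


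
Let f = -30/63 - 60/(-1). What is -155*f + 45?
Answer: -192805/21 ≈ -9181.2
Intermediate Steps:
f = 1250/21 (f = -30*1/63 - 60*(-1) = -10/21 + 60 = 1250/21 ≈ 59.524)
-155*f + 45 = -155*1250/21 + 45 = -193750/21 + 45 = -192805/21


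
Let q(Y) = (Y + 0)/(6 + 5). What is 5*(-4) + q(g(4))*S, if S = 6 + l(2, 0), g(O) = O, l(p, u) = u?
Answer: -196/11 ≈ -17.818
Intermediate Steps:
q(Y) = Y/11
S = 6 (S = 6 + 0 = 6)
5*(-4) + q(g(4))*S = 5*(-4) + ((1/11)*4)*6 = -20 + (4/11)*6 = -20 + 24/11 = -196/11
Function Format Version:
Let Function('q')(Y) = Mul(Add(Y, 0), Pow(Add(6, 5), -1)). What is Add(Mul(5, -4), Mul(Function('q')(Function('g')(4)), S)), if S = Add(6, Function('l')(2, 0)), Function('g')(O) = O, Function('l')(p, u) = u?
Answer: Rational(-196, 11) ≈ -17.818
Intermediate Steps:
Function('q')(Y) = Mul(Rational(1, 11), Y) (Function('q')(Y) = Mul(Y, Pow(11, -1)) = Mul(Y, Rational(1, 11)) = Mul(Rational(1, 11), Y))
S = 6 (S = Add(6, 0) = 6)
Add(Mul(5, -4), Mul(Function('q')(Function('g')(4)), S)) = Add(Mul(5, -4), Mul(Mul(Rational(1, 11), 4), 6)) = Add(-20, Mul(Rational(4, 11), 6)) = Add(-20, Rational(24, 11)) = Rational(-196, 11)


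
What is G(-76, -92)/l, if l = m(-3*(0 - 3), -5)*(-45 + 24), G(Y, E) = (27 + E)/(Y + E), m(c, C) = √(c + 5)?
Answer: -65*√14/49392 ≈ -0.0049240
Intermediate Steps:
m(c, C) = √(5 + c)
G(Y, E) = (27 + E)/(E + Y)
l = -21*√14 (l = √(5 - 3*(0 - 3))*(-45 + 24) = √(5 - 3*(-3))*(-21) = √(5 + 9)*(-21) = √14*(-21) = -21*√14 ≈ -78.575)
G(-76, -92)/l = ((27 - 92)/(-92 - 76))/((-21*√14)) = (-65/(-168))*(-√14/294) = (-1/168*(-65))*(-√14/294) = 65*(-√14/294)/168 = -65*√14/49392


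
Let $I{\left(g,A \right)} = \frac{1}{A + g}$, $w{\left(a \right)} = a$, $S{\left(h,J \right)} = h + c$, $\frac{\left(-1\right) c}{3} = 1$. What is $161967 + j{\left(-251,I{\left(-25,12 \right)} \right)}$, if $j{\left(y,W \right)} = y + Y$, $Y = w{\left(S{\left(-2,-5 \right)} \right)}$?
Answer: $161711$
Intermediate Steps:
$c = -3$ ($c = \left(-3\right) 1 = -3$)
$S{\left(h,J \right)} = -3 + h$ ($S{\left(h,J \right)} = h - 3 = -3 + h$)
$Y = -5$ ($Y = -3 - 2 = -5$)
$j{\left(y,W \right)} = -5 + y$ ($j{\left(y,W \right)} = y - 5 = -5 + y$)
$161967 + j{\left(-251,I{\left(-25,12 \right)} \right)} = 161967 - 256 = 161711$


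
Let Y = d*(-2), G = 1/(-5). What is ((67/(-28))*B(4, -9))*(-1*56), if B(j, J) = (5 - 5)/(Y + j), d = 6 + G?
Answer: 0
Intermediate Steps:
G = -1/5 (G = 1*(-1/5) = -1/5 ≈ -0.20000)
d = 29/5 (d = 6 - 1/5 = 29/5 ≈ 5.8000)
Y = -58/5 (Y = (29/5)*(-2) = -58/5 ≈ -11.600)
B(j, J) = 0 (B(j, J) = (5 - 5)/(-58/5 + j) = 0/(-58/5 + j) = 0)
((67/(-28))*B(4, -9))*(-1*56) = ((67/(-28))*0)*(-1*56) = ((67*(-1/28))*0)*(-56) = -67/28*0*(-56) = 0*(-56) = 0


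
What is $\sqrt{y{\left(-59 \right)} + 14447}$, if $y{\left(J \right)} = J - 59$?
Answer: $\sqrt{14329} \approx 119.7$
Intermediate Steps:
$y{\left(J \right)} = -59 + J$
$\sqrt{y{\left(-59 \right)} + 14447} = \sqrt{\left(-59 - 59\right) + 14447} = \sqrt{-118 + 14447} = \sqrt{14329}$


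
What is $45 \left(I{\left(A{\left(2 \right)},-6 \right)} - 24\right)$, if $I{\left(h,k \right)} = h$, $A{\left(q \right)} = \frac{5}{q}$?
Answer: $- \frac{1935}{2} \approx -967.5$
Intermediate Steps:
$45 \left(I{\left(A{\left(2 \right)},-6 \right)} - 24\right) = 45 \left(\frac{5}{2} - 24\right) = 45 \left(- \frac{43}{2}\right) = - \frac{1935}{2}$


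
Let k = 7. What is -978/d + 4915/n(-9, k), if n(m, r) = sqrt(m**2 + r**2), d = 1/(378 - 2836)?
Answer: 2403924 + 983*sqrt(130)/26 ≈ 2.4044e+6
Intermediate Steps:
d = -1/2458 (d = 1/(-2458) = -1/2458 ≈ -0.00040683)
-978/d + 4915/n(-9, k) = -978/(-1/2458) + 4915/(sqrt((-9)**2 + 7**2)) = -978*(-2458) + 4915/(sqrt(81 + 49)) = 2403924 + 4915/(sqrt(130)) = 2403924 + 4915*(sqrt(130)/130) = 2403924 + 983*sqrt(130)/26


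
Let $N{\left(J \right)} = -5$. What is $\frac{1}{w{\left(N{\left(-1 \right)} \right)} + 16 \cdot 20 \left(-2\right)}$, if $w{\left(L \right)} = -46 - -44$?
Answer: $- \frac{1}{642} \approx -0.0015576$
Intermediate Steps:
$w{\left(L \right)} = -2$ ($w{\left(L \right)} = -46 + 44 = -2$)
$\frac{1}{w{\left(N{\left(-1 \right)} \right)} + 16 \cdot 20 \left(-2\right)} = \frac{1}{-2 + 16 \cdot 20 \left(-2\right)} = \frac{1}{-2 + 320 \left(-2\right)} = \frac{1}{-2 - 640} = \frac{1}{-642} = - \frac{1}{642}$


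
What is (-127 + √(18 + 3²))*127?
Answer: -16129 + 381*√3 ≈ -15469.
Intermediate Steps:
(-127 + √(18 + 3²))*127 = (-127 + √(18 + 9))*127 = (-127 + √27)*127 = (-127 + 3*√3)*127 = -16129 + 381*√3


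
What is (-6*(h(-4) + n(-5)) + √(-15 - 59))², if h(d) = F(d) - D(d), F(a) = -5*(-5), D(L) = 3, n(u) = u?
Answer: (102 - I*√74)² ≈ 10330.0 - 1754.9*I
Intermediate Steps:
F(a) = 25
h(d) = 22 (h(d) = 25 - 1*3 = 25 - 3 = 22)
(-6*(h(-4) + n(-5)) + √(-15 - 59))² = (-6*(22 - 5) + √(-15 - 59))² = (-6*17 + √(-74))² = (-102 + I*√74)²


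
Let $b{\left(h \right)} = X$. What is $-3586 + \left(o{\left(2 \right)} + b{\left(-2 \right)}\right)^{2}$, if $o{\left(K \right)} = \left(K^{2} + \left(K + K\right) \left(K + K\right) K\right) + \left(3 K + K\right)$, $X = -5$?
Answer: $-2065$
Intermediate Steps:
$b{\left(h \right)} = -5$
$o{\left(K \right)} = K^{2} + 4 K + 4 K^{3}$ ($o{\left(K \right)} = \left(K^{2} + 2 K 2 K K\right) + 4 K = \left(K^{2} + 4 K^{2} K\right) + 4 K = \left(K^{2} + 4 K^{3}\right) + 4 K = K^{2} + 4 K + 4 K^{3}$)
$-3586 + \left(o{\left(2 \right)} + b{\left(-2 \right)}\right)^{2} = -3586 + \left(2 \left(4 + 2 + 4 \cdot 2^{2}\right) - 5\right)^{2} = -3586 + \left(2 \left(4 + 2 + 4 \cdot 4\right) - 5\right)^{2} = -3586 + \left(2 \left(4 + 2 + 16\right) - 5\right)^{2} = -3586 + \left(2 \cdot 22 - 5\right)^{2} = -3586 + \left(44 - 5\right)^{2} = -3586 + 39^{2} = -3586 + 1521 = -2065$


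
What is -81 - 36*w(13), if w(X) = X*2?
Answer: -1017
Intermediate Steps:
w(X) = 2*X
-81 - 36*w(13) = -81 - 72*13 = -81 - 36*26 = -81 - 936 = -1017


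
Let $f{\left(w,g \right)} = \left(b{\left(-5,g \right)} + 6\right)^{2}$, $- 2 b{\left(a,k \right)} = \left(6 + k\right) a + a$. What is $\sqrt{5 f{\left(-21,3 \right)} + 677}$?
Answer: $\sqrt{5482} \approx 74.041$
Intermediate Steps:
$b{\left(a,k \right)} = - \frac{a}{2} - \frac{a \left(6 + k\right)}{2}$ ($b{\left(a,k \right)} = - \frac{\left(6 + k\right) a + a}{2} = - \frac{a \left(6 + k\right) + a}{2} = - \frac{a + a \left(6 + k\right)}{2} = - \frac{a}{2} - \frac{a \left(6 + k\right)}{2}$)
$f{\left(w,g \right)} = \left(\frac{47}{2} + \frac{5 g}{2}\right)^{2}$ ($f{\left(w,g \right)} = \left(\left(- \frac{1}{2}\right) \left(-5\right) \left(7 + g\right) + 6\right)^{2} = \left(\left(\frac{35}{2} + \frac{5 g}{2}\right) + 6\right)^{2} = \left(\frac{47}{2} + \frac{5 g}{2}\right)^{2}$)
$\sqrt{5 f{\left(-21,3 \right)} + 677} = \sqrt{5 \frac{\left(47 + 5 \cdot 3\right)^{2}}{4} + 677} = \sqrt{5 \frac{\left(47 + 15\right)^{2}}{4} + 677} = \sqrt{5 \frac{62^{2}}{4} + 677} = \sqrt{5 \cdot \frac{1}{4} \cdot 3844 + 677} = \sqrt{5 \cdot 961 + 677} = \sqrt{4805 + 677} = \sqrt{5482}$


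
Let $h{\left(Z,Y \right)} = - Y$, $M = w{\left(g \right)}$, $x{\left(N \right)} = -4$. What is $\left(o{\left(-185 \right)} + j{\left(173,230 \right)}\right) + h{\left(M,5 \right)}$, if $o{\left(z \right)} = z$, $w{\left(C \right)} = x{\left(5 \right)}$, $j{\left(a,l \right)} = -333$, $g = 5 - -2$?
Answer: $-523$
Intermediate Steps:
$g = 7$ ($g = 5 + 2 = 7$)
$w{\left(C \right)} = -4$
$M = -4$
$\left(o{\left(-185 \right)} + j{\left(173,230 \right)}\right) + h{\left(M,5 \right)} = \left(-185 - 333\right) - 5 = -518 - 5 = -523$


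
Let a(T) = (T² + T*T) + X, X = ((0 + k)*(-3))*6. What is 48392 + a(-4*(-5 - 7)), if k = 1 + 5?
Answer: 52892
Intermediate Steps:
k = 6
X = -108 (X = ((0 + 6)*(-3))*6 = (6*(-3))*6 = -18*6 = -108)
a(T) = -108 + 2*T² (a(T) = (T² + T*T) - 108 = (T² + T²) - 108 = 2*T² - 108 = -108 + 2*T²)
48392 + a(-4*(-5 - 7)) = 48392 + (-108 + 2*(-4*(-5 - 7))²) = 48392 + (-108 + 2*(-4*(-12))²) = 48392 + (-108 + 2*48²) = 48392 + (-108 + 2*2304) = 48392 + (-108 + 4608) = 48392 + 4500 = 52892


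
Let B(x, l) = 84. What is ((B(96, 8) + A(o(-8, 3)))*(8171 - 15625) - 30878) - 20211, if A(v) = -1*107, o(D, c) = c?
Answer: 120353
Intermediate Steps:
A(v) = -107
((B(96, 8) + A(o(-8, 3)))*(8171 - 15625) - 30878) - 20211 = ((84 - 107)*(8171 - 15625) - 30878) - 20211 = (-23*(-7454) - 30878) - 20211 = (171442 - 30878) - 20211 = 140564 - 20211 = 120353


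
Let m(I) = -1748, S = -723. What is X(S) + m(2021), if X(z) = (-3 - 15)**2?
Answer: -1424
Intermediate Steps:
X(z) = 324 (X(z) = (-18)**2 = 324)
X(S) + m(2021) = 324 - 1748 = -1424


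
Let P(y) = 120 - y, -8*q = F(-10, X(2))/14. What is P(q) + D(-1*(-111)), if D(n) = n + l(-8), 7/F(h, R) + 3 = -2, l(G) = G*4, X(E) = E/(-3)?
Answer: 15919/80 ≈ 198.99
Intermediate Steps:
X(E) = -E/3 (X(E) = E*(-⅓) = -E/3)
l(G) = 4*G
F(h, R) = -7/5 (F(h, R) = 7/(-3 - 2) = 7/(-5) = 7*(-⅕) = -7/5)
q = 1/80 (q = -(-7)/(40*14) = -⅛*(-⅒) = 1/80 ≈ 0.012500)
D(n) = -32 + n (D(n) = n + 4*(-8) = n - 32 = -32 + n)
P(q) + D(-1*(-111)) = (120 - 1*1/80) + (-32 - 1*(-111)) = (120 - 1/80) + (-32 + 111) = 9599/80 + 79 = 15919/80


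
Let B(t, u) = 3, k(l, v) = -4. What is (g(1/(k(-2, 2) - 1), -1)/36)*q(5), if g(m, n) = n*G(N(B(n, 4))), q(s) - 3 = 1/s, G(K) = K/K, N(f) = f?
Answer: -4/45 ≈ -0.088889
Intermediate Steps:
G(K) = 1
q(s) = 3 + 1/s
g(m, n) = n (g(m, n) = n*1 = n)
(g(1/(k(-2, 2) - 1), -1)/36)*q(5) = (-1/36)*(3 + 1/5) = (-1*1/36)*(3 + ⅕) = -1/36*16/5 = -4/45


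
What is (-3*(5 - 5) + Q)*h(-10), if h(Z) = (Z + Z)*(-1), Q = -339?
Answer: -6780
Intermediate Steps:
h(Z) = -2*Z (h(Z) = (2*Z)*(-1) = -2*Z)
(-3*(5 - 5) + Q)*h(-10) = (-3*(5 - 5) - 339)*(-2*(-10)) = (-3*0 - 339)*20 = (0 - 339)*20 = -339*20 = -6780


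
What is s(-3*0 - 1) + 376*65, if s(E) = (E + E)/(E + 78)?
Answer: 1881878/77 ≈ 24440.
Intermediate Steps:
s(E) = 2*E/(78 + E) (s(E) = (2*E)/(78 + E) = 2*E/(78 + E))
s(-3*0 - 1) + 376*65 = 2*(-3*0 - 1)/(78 + (-3*0 - 1)) + 376*65 = 2*(0 - 1)/(78 + (0 - 1)) + 24440 = 2*(-1)/(78 - 1) + 24440 = 2*(-1)/77 + 24440 = 2*(-1)*(1/77) + 24440 = -2/77 + 24440 = 1881878/77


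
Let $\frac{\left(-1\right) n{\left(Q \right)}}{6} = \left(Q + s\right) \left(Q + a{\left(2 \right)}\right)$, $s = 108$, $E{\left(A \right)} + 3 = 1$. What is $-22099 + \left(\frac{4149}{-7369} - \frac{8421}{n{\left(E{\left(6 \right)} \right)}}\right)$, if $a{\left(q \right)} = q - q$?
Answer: $- \frac{69069797103}{3124456} \approx -22106.0$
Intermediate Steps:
$a{\left(q \right)} = 0$
$E{\left(A \right)} = -2$ ($E{\left(A \right)} = -3 + 1 = -2$)
$n{\left(Q \right)} = - 6 Q \left(108 + Q\right)$ ($n{\left(Q \right)} = - 6 \left(Q + 108\right) \left(Q + 0\right) = - 6 \left(108 + Q\right) Q = - 6 Q \left(108 + Q\right)$)
$-22099 + \left(\frac{4149}{-7369} - \frac{8421}{n{\left(E{\left(6 \right)} \right)}}\right) = -22099 + \left(\frac{4149}{-7369} - \frac{8421}{6 \left(-2\right) \left(-108 - -2\right)}\right) = -22099 + \left(4149 \left(- \frac{1}{7369}\right) - \frac{8421}{6 \left(-2\right) \left(-108 + 2\right)}\right) = -22099 - \left(\frac{4149}{7369} + \frac{8421}{6 \left(-2\right) \left(-106\right)}\right) = -22099 - \left(\frac{4149}{7369} + \frac{8421}{1272}\right) = -22099 - \frac{22443959}{3124456} = - \frac{69069797103}{3124456}$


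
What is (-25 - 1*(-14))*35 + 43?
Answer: -342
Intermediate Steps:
(-25 - 1*(-14))*35 + 43 = (-25 + 14)*35 + 43 = -11*35 + 43 = -385 + 43 = -342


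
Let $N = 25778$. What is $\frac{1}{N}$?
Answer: $\frac{1}{25778} \approx 3.8793 \cdot 10^{-5}$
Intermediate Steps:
$\frac{1}{N} = \frac{1}{25778}$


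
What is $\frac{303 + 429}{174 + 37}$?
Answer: $\frac{732}{211} \approx 3.4692$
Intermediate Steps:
$\frac{303 + 429}{174 + 37} = \frac{732}{211}$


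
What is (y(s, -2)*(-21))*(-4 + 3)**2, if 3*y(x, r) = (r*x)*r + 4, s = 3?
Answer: -112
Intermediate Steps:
y(x, r) = 4/3 + x*r**2/3 (y(x, r) = ((r*x)*r + 4)/3 = (x*r**2 + 4)/3 = (4 + x*r**2)/3 = 4/3 + x*r**2/3)
(y(s, -2)*(-21))*(-4 + 3)**2 = ((4/3 + (1/3)*3*(-2)**2)*(-21))*(-4 + 3)**2 = ((4/3 + (1/3)*3*4)*(-21))*(-1)**2 = ((4/3 + 4)*(-21))*1 = ((16/3)*(-21))*1 = -112*1 = -112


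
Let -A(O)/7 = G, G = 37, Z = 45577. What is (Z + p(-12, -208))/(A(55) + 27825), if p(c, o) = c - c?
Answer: 6511/3938 ≈ 1.6534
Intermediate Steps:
A(O) = -259 (A(O) = -7*37 = -259)
p(c, o) = 0
(Z + p(-12, -208))/(A(55) + 27825) = (45577 + 0)/(-259 + 27825) = 45577/27566 = 45577*(1/27566) = 6511/3938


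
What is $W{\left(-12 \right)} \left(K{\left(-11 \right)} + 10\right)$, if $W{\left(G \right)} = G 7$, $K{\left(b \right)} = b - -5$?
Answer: $-336$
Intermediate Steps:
$K{\left(b \right)} = 5 + b$ ($K{\left(b \right)} = b + 5 = 5 + b$)
$W{\left(G \right)} = 7 G$
$W{\left(-12 \right)} \left(K{\left(-11 \right)} + 10\right) = 7 \left(-12\right) \left(\left(5 - 11\right) + 10\right) = - 84 \left(-6 + 10\right) = \left(-84\right) 4 = -336$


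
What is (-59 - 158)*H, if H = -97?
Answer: 21049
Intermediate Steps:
(-59 - 158)*H = (-59 - 158)*(-97) = -217*(-97) = 21049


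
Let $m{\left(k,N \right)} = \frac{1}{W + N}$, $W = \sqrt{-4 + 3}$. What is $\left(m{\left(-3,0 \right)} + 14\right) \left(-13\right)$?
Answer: $-182 + 13 i \approx -182.0 + 13.0 i$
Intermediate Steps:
$W = i$ ($W = \sqrt{-1} = i \approx 1.0 i$)
$m{\left(k,N \right)} = \frac{1}{i + N}$
$\left(m{\left(-3,0 \right)} + 14\right) \left(-13\right) = \left(\frac{1}{i + 0} + 14\right) \left(-13\right) = \left(\frac{1}{i} + 14\right) \left(-13\right) = \left(- i + 14\right) \left(-13\right) = \left(14 - i\right) \left(-13\right) = -182 + 13 i$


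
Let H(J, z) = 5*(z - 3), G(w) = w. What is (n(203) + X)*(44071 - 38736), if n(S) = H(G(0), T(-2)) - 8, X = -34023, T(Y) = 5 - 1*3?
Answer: -181582060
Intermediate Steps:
T(Y) = 2 (T(Y) = 5 - 3 = 2)
H(J, z) = -15 + 5*z (H(J, z) = 5*(-3 + z) = -15 + 5*z)
n(S) = -13 (n(S) = (-15 + 5*2) - 8 = (-15 + 10) - 8 = -5 - 8 = -13)
(n(203) + X)*(44071 - 38736) = (-13 - 34023)*(44071 - 38736) = -34036*5335 = -181582060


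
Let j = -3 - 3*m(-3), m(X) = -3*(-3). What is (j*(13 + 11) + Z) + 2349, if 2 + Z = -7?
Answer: 1620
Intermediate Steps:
Z = -9 (Z = -2 - 7 = -9)
m(X) = 9
j = -30 (j = -3 - 3*9 = -3 - 27 = -30)
(j*(13 + 11) + Z) + 2349 = (-30*(13 + 11) - 9) + 2349 = (-30*24 - 9) + 2349 = (-720 - 9) + 2349 = -729 + 2349 = 1620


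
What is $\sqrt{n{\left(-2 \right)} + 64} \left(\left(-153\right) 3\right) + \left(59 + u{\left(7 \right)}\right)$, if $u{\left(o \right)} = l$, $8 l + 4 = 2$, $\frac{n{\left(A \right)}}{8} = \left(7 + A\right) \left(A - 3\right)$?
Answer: $\frac{235}{4} - 918 i \sqrt{34} \approx 58.75 - 5352.8 i$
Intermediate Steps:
$n{\left(A \right)} = 8 \left(-3 + A\right) \left(7 + A\right)$ ($n{\left(A \right)} = 8 \left(7 + A\right) \left(A - 3\right) = 8 \left(7 + A\right) \left(-3 + A\right) = 8 \left(-3 + A\right) \left(7 + A\right)$)
$l = - \frac{1}{4}$ ($l = - \frac{1}{2} + \frac{1}{8} \cdot 2 = - \frac{1}{2} + \frac{1}{4} = - \frac{1}{4} \approx -0.25$)
$u{\left(o \right)} = - \frac{1}{4}$
$\sqrt{n{\left(-2 \right)} + 64} \left(\left(-153\right) 3\right) + \left(59 + u{\left(7 \right)}\right) = \sqrt{\left(-168 + 8 \left(-2\right)^{2} + 32 \left(-2\right)\right) + 64} \left(\left(-153\right) 3\right) + \left(59 - \frac{1}{4}\right) = \sqrt{\left(-168 + 8 \cdot 4 - 64\right) + 64} \left(-459\right) + \frac{235}{4} = \sqrt{\left(-168 + 32 - 64\right) + 64} \left(-459\right) + \frac{235}{4} = \sqrt{-200 + 64} \left(-459\right) + \frac{235}{4} = \sqrt{-136} \left(-459\right) + \frac{235}{4} = 2 i \sqrt{34} \left(-459\right) + \frac{235}{4} = - 918 i \sqrt{34} + \frac{235}{4} = \frac{235}{4} - 918 i \sqrt{34}$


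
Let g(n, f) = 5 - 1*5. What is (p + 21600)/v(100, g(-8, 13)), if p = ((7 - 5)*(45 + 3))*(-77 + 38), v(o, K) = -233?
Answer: -17856/233 ≈ -76.635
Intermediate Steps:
g(n, f) = 0 (g(n, f) = 5 - 5 = 0)
p = -3744 (p = (2*48)*(-39) = 96*(-39) = -3744)
(p + 21600)/v(100, g(-8, 13)) = (-3744 + 21600)/(-233) = 17856*(-1/233) = -17856/233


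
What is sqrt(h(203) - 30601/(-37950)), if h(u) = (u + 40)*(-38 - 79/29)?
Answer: I*sqrt(479404749107262)/220110 ≈ 99.474*I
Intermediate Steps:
h(u) = -47240/29 - 1181*u/29 (h(u) = (40 + u)*(-38 - 79*1/29) = (40 + u)*(-38 - 79/29) = (40 + u)*(-1181/29) = -47240/29 - 1181*u/29)
sqrt(h(203) - 30601/(-37950)) = sqrt((-47240/29 - 1181/29*203) - 30601/(-37950)) = sqrt((-47240/29 - 8267) - 30601*(-1/37950)) = sqrt(-286983/29 + 30601/37950) = sqrt(-10890117421/1100550) = I*sqrt(479404749107262)/220110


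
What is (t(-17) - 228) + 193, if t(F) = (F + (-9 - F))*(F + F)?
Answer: 271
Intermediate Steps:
t(F) = -18*F
(t(-17) - 228) + 193 = (-18*(-17) - 228) + 193 = (306 - 228) + 193 = 78 + 193 = 271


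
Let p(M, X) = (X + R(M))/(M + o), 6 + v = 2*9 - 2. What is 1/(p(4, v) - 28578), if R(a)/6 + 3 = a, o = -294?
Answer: -145/4143818 ≈ -3.4992e-5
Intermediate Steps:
v = 10 (v = -6 + (2*9 - 2) = -6 + (18 - 2) = -6 + 16 = 10)
R(a) = -18 + 6*a
p(M, X) = (-18 + X + 6*M)/(-294 + M) (p(M, X) = (X + (-18 + 6*M))/(M - 294) = (-18 + X + 6*M)/(-294 + M))
1/(p(4, v) - 28578) = 1/((-18 + 10 + 6*4)/(-294 + 4) - 28578) = 1/((-18 + 10 + 24)/(-290) - 28578) = 1/(-1/290*16 - 28578) = 1/(-8/145 - 28578) = 1/(-4143818/145) = -145/4143818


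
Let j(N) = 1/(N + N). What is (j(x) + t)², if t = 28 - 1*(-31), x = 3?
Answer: 126025/36 ≈ 3500.7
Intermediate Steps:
j(N) = 1/(2*N)
t = 59 (t = 28 + 31 = 59)
(j(x) + t)² = ((½)/3 + 59)² = ((½)*(⅓) + 59)² = (⅙ + 59)² = (355/6)² = 126025/36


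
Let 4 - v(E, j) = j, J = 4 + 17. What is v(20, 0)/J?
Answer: 4/21 ≈ 0.19048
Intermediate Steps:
J = 21
v(E, j) = 4 - j
v(20, 0)/J = (4 - 1*0)/21 = (4 + 0)*(1/21) = 4*(1/21) = 4/21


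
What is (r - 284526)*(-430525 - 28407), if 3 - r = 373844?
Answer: 302145684044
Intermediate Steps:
r = -373841 (r = 3 - 1*373844 = 3 - 373844 = -373841)
(r - 284526)*(-430525 - 28407) = (-373841 - 284526)*(-430525 - 28407) = -658367*(-458932) = 302145684044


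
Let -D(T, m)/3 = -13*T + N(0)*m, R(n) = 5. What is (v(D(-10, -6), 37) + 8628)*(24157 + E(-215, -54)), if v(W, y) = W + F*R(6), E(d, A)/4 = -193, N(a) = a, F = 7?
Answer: 193464105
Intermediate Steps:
E(d, A) = -772 (E(d, A) = 4*(-193) = -772)
D(T, m) = 39*T (D(T, m) = -3*(-13*T + 0*m) = -3*(-13*T + 0) = -(-39)*T = 39*T)
v(W, y) = 35 + W (v(W, y) = W + 7*5 = W + 35 = 35 + W)
(v(D(-10, -6), 37) + 8628)*(24157 + E(-215, -54)) = ((35 + 39*(-10)) + 8628)*(24157 - 772) = ((35 - 390) + 8628)*23385 = (-355 + 8628)*23385 = 8273*23385 = 193464105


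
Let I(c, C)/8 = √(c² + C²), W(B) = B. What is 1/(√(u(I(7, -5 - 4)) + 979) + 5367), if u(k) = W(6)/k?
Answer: 1/(5367 + √(979 + 3*√130/520)) ≈ 0.00018524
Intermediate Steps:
I(c, C) = 8*√(C² + c²) (I(c, C) = 8*√(c² + C²) = 8*√(C² + c²))
u(k) = 6/k
1/(√(u(I(7, -5 - 4)) + 979) + 5367) = 1/(√(6/((8*√((-5 - 4)² + 7²))) + 979) + 5367) = 1/(√(6/((8*√((-9)² + 49))) + 979) + 5367) = 1/(√(6/((8*√(81 + 49))) + 979) + 5367) = 1/(√(6/((8*√130)) + 979) + 5367) = 1/(√(6*(√130/1040) + 979) + 5367) = 1/(√(3*√130/520 + 979) + 5367) = 1/(√(979 + 3*√130/520) + 5367) = 1/(5367 + √(979 + 3*√130/520))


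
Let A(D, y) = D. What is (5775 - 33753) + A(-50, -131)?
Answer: -28028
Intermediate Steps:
(5775 - 33753) + A(-50, -131) = (5775 - 33753) - 50 = -27978 - 50 = -28028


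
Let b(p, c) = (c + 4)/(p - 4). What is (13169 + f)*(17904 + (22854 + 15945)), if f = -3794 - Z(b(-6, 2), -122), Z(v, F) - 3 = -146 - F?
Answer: 532781388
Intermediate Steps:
b(p, c) = (4 + c)/(-4 + p)
Z(v, F) = -143 - F (Z(v, F) = 3 + (-146 - F) = -143 - F)
f = -3773 (f = -3794 - (-143 - 1*(-122)) = -3794 - (-143 + 122) = -3794 - 1*(-21) = -3794 + 21 = -3773)
(13169 + f)*(17904 + (22854 + 15945)) = (13169 - 3773)*(17904 + (22854 + 15945)) = 9396*(17904 + 38799) = 9396*56703 = 532781388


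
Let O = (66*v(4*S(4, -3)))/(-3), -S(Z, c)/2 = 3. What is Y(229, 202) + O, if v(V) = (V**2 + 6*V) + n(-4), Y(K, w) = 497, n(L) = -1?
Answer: -8985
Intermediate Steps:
S(Z, c) = -6 (S(Z, c) = -2*3 = -6)
v(V) = -1 + V**2 + 6*V (v(V) = (V**2 + 6*V) - 1 = -1 + V**2 + 6*V)
O = -9482 (O = (66*(-1 + (4*(-6))**2 + 6*(4*(-6))))/(-3) = (66*(-1 + (-24)**2 + 6*(-24)))*(-1/3) = (66*(-1 + 576 - 144))*(-1/3) = (66*431)*(-1/3) = 28446*(-1/3) = -9482)
Y(229, 202) + O = 497 - 9482 = -8985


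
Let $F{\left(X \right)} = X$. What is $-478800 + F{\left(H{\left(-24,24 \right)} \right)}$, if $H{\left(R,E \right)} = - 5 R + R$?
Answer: $-478704$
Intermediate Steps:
$H{\left(R,E \right)} = - 4 R$
$-478800 + F{\left(H{\left(-24,24 \right)} \right)} = -478800 - -96 = -478800 + 96 = -478704$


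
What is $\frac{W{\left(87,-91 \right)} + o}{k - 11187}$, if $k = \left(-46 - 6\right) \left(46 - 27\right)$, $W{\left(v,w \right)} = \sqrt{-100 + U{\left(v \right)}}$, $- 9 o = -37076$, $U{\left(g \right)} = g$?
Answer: $- \frac{37076}{109575} - \frac{i \sqrt{13}}{12175} \approx -0.33836 - 0.00029614 i$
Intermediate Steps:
$o = \frac{37076}{9}$ ($o = \left(- \frac{1}{9}\right) \left(-37076\right) = \frac{37076}{9} \approx 4119.6$)
$W{\left(v,w \right)} = \sqrt{-100 + v}$
$k = -988$ ($k = \left(-46 - 6\right) 19 = \left(-52\right) 19 = -988$)
$\frac{W{\left(87,-91 \right)} + o}{k - 11187} = \frac{\sqrt{-100 + 87} + \frac{37076}{9}}{-988 - 11187} = \frac{\sqrt{-13} + \frac{37076}{9}}{-12175} = \left(i \sqrt{13} + \frac{37076}{9}\right) \left(- \frac{1}{12175}\right) = \left(\frac{37076}{9} + i \sqrt{13}\right) \left(- \frac{1}{12175}\right) = - \frac{37076}{109575} - \frac{i \sqrt{13}}{12175}$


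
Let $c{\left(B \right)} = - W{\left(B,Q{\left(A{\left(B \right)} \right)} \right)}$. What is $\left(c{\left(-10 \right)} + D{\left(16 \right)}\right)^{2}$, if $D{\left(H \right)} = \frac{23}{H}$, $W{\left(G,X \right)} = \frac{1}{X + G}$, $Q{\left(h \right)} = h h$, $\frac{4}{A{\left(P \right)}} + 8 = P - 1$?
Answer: $\frac{1955319961}{826677504} \approx 2.3653$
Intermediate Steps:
$A{\left(P \right)} = \frac{4}{-9 + P}$ ($A{\left(P \right)} = \frac{4}{-8 + \left(P - 1\right)} = \frac{4}{-8 + \left(-1 + P\right)} = \frac{4}{-9 + P}$)
$Q{\left(h \right)} = h^{2}$
$W{\left(G,X \right)} = \frac{1}{G + X}$
$c{\left(B \right)} = - \frac{1}{B + \frac{16}{\left(-9 + B\right)^{2}}}$ ($c{\left(B \right)} = - \frac{1}{B + \left(\frac{4}{-9 + B}\right)^{2}} = - \frac{1}{B + \frac{16}{\left(-9 + B\right)^{2}}}$)
$\left(c{\left(-10 \right)} + D{\left(16 \right)}\right)^{2} = \left(- \frac{\left(-9 - 10\right)^{2}}{16 - 10 \left(-9 - 10\right)^{2}} + \frac{23}{16}\right)^{2} = \left(- \frac{\left(-19\right)^{2}}{16 - 10 \left(-19\right)^{2}} + 23 \cdot \frac{1}{16}\right)^{2} = \left(\left(-1\right) 361 \frac{1}{16 - 3610} + \frac{23}{16}\right)^{2} = \left(\left(-1\right) 361 \frac{1}{-3594} + \frac{23}{16}\right)^{2} = \left(\left(-1\right) 361 \left(- \frac{1}{3594}\right) + \frac{23}{16}\right)^{2} = \left(\frac{361}{3594} + \frac{23}{16}\right)^{2} = \left(\frac{44219}{28752}\right)^{2} = \frac{1955319961}{826677504}$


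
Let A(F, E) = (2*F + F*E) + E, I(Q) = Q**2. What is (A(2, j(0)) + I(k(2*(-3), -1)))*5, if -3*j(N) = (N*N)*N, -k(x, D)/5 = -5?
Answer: 3145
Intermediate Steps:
k(x, D) = 25 (k(x, D) = -5*(-5) = 25)
j(N) = -N**3/3 (j(N) = -N*N*N/3 = -N**2*N/3 = -N**3/3)
A(F, E) = E + 2*F + E*F (A(F, E) = (2*F + E*F) + E = E + 2*F + E*F)
(A(2, j(0)) + I(k(2*(-3), -1)))*5 = ((-1/3*0**3 + 2*2 - 1/3*0**3*2) + 25**2)*5 = ((-1/3*0 + 4 - 1/3*0*2) + 625)*5 = ((0 + 4 + 0*2) + 625)*5 = ((0 + 4 + 0) + 625)*5 = (4 + 625)*5 = 629*5 = 3145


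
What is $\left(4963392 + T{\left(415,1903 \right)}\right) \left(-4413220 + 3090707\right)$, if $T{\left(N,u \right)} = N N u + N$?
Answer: $-440010631398766$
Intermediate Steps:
$T{\left(N,u \right)} = N + u N^{2}$ ($T{\left(N,u \right)} = N^{2} u + N = u N^{2} + N = N + u N^{2}$)
$\left(4963392 + T{\left(415,1903 \right)}\right) \left(-4413220 + 3090707\right) = \left(4963392 + 415 \left(1 + 415 \cdot 1903\right)\right) \left(-4413220 + 3090707\right) = \left(4963392 + 415 \left(1 + 789745\right)\right) \left(-1322513\right) = \left(4963392 + 415 \cdot 789746\right) \left(-1322513\right) = \left(4963392 + 327744590\right) \left(-1322513\right) = 332707982 \left(-1322513\right) = -440010631398766$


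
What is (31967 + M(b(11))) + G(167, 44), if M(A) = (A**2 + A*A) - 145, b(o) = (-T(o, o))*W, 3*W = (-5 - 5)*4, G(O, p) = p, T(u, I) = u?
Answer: 673994/9 ≈ 74888.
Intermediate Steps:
W = -40/3 (W = ((-5 - 5)*4)/3 = (-10*4)/3 = (1/3)*(-40) = -40/3 ≈ -13.333)
b(o) = 40*o/3 (b(o) = -o*(-40/3) = 40*o/3)
M(A) = -145 + 2*A**2 (M(A) = (A**2 + A**2) - 145 = 2*A**2 - 145 = -145 + 2*A**2)
(31967 + M(b(11))) + G(167, 44) = (31967 + (-145 + 2*((40/3)*11)**2)) + 44 = (31967 + (-145 + 2*(440/3)**2)) + 44 = (31967 + (-145 + 2*(193600/9))) + 44 = (31967 + (-145 + 387200/9)) + 44 = (31967 + 385895/9) + 44 = 673598/9 + 44 = 673994/9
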